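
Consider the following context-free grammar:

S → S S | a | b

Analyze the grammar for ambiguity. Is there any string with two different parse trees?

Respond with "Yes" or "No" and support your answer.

Yes - the string 'b b a b a' has two distinct parse trees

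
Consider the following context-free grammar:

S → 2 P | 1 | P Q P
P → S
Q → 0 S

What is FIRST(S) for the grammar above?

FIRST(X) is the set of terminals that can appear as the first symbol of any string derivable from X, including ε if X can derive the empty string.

We compute FIRST(S) using the standard algorithm.
FIRST(P) = {1, 2}
FIRST(Q) = {0}
FIRST(S) = {1, 2}
Therefore, FIRST(S) = {1, 2}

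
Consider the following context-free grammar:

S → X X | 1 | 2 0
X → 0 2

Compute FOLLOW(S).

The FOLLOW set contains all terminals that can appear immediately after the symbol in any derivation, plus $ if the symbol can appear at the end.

We compute FOLLOW(S) using the standard algorithm.
FOLLOW(S) starts with {$}.
FIRST(S) = {0, 1, 2}
FIRST(X) = {0}
FOLLOW(S) = {$}
FOLLOW(X) = {$, 0}
Therefore, FOLLOW(S) = {$}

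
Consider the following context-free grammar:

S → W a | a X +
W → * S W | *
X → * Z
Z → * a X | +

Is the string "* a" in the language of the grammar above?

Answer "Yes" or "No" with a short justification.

Yes - a valid derivation exists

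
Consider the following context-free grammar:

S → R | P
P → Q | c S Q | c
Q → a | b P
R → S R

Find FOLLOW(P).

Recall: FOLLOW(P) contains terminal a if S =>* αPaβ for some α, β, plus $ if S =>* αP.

We compute FOLLOW(P) using the standard algorithm.
FOLLOW(S) starts with {$}.
FIRST(P) = {a, b, c}
FIRST(Q) = {a, b}
FIRST(R) = {a, b, c}
FIRST(S) = {a, b, c}
FOLLOW(P) = {$, a, b, c}
FOLLOW(Q) = {$, a, b, c}
FOLLOW(R) = {$, a, b, c}
FOLLOW(S) = {$, a, b, c}
Therefore, FOLLOW(P) = {$, a, b, c}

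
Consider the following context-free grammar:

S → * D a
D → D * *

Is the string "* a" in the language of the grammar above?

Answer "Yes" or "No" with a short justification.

No - no valid derivation exists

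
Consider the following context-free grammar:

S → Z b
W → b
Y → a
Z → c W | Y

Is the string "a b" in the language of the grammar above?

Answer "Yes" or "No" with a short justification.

Yes - a valid derivation exists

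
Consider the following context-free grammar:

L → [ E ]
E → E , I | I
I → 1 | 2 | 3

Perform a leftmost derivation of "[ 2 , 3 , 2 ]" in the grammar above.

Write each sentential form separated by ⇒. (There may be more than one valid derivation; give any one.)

L ⇒ [ E ] ⇒ [ E , I ] ⇒ [ E , I , I ] ⇒ [ I , I , I ] ⇒ [ 2 , I , I ] ⇒ [ 2 , 3 , I ] ⇒ [ 2 , 3 , 2 ]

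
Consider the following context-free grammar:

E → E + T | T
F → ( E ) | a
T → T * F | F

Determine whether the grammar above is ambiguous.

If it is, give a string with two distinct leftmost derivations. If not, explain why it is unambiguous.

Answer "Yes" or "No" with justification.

No - the grammar is unambiguous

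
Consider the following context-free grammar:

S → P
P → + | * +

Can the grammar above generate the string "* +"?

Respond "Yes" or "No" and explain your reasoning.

Yes - a valid derivation exists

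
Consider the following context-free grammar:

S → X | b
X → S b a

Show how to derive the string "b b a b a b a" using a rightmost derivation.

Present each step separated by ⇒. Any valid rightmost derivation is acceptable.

S ⇒ X ⇒ S b a ⇒ X b a ⇒ S b a b a ⇒ X b a b a ⇒ S b a b a b a ⇒ b b a b a b a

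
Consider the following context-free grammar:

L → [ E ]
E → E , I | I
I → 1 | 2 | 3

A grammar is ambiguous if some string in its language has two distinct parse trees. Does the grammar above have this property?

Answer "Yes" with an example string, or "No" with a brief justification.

No - the grammar is unambiguous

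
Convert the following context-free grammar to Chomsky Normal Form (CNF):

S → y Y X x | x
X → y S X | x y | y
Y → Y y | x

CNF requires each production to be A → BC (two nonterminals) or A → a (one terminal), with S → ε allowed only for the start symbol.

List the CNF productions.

TY → y; TX → x; S → x; X → y; Y → x; S → TY X0; X0 → Y X1; X1 → X TX; X → TY X2; X2 → S X; X → TX TY; Y → Y TY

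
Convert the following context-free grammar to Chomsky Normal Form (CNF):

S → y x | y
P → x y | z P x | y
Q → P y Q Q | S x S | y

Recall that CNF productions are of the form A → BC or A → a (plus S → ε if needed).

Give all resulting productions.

TY → y; TX → x; S → y; TZ → z; P → y; Q → y; S → TY TX; P → TX TY; P → TZ X0; X0 → P TX; Q → P X1; X1 → TY X2; X2 → Q Q; Q → S X3; X3 → TX S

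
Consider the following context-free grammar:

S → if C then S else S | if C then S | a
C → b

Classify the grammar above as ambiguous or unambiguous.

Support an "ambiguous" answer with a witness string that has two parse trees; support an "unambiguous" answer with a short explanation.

Ambiguous - the string 'if b then if b then if b then a else a' has two distinct parse trees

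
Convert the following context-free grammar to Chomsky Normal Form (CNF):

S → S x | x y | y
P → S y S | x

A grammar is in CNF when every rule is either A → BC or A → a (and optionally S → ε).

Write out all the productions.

TX → x; TY → y; S → y; P → x; S → S TX; S → TX TY; P → S X0; X0 → TY S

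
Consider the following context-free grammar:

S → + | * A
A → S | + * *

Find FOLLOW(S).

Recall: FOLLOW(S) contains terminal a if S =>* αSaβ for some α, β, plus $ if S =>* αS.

We compute FOLLOW(S) using the standard algorithm.
FOLLOW(S) starts with {$}.
FIRST(A) = {*, +}
FIRST(S) = {*, +}
FOLLOW(A) = {$}
FOLLOW(S) = {$}
Therefore, FOLLOW(S) = {$}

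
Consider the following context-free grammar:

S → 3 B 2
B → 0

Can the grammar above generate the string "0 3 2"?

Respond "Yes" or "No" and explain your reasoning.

No - no valid derivation exists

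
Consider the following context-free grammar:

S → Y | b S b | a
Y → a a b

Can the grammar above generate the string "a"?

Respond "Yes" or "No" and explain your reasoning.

Yes - a valid derivation exists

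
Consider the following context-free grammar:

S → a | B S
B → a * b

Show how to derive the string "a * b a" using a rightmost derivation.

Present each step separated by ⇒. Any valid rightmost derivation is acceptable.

S ⇒ B S ⇒ B a ⇒ a * b a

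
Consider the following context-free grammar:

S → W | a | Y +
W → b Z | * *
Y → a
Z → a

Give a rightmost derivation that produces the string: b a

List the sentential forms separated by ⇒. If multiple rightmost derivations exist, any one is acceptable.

S ⇒ W ⇒ b Z ⇒ b a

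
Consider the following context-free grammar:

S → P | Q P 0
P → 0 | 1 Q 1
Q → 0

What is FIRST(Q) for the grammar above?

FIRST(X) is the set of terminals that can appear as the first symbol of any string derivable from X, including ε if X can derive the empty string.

We compute FIRST(Q) using the standard algorithm.
FIRST(P) = {0, 1}
FIRST(Q) = {0}
FIRST(S) = {0, 1}
Therefore, FIRST(Q) = {0}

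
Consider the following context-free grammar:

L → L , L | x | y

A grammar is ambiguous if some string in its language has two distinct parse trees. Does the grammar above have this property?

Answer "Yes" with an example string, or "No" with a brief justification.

Yes - the string 'y , y , y , x , x , y' has two distinct parse trees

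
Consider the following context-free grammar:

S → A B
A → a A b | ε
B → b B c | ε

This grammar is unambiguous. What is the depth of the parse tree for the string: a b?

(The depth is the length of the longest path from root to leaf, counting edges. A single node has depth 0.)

3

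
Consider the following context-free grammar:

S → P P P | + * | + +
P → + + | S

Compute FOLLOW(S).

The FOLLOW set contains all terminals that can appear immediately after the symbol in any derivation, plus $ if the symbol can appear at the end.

We compute FOLLOW(S) using the standard algorithm.
FOLLOW(S) starts with {$}.
FIRST(P) = {+}
FIRST(S) = {+}
FOLLOW(P) = {$, +}
FOLLOW(S) = {$, +}
Therefore, FOLLOW(S) = {$, +}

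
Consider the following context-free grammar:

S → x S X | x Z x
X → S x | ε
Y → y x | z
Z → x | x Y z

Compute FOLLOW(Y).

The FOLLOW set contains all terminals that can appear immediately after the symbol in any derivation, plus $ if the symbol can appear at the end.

We compute FOLLOW(Y) using the standard algorithm.
FOLLOW(S) starts with {$}.
FIRST(S) = {x}
FIRST(X) = {x, ε}
FIRST(Y) = {y, z}
FIRST(Z) = {x}
FOLLOW(S) = {$, x}
FOLLOW(X) = {$, x}
FOLLOW(Y) = {z}
FOLLOW(Z) = {x}
Therefore, FOLLOW(Y) = {z}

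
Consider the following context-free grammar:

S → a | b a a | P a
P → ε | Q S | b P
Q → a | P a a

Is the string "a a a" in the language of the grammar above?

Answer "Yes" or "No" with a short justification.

Yes - a valid derivation exists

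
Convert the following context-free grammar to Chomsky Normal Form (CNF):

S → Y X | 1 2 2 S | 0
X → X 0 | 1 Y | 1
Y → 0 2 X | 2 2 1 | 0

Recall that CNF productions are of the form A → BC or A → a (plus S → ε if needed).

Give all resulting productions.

T1 → 1; T2 → 2; S → 0; T0 → 0; X → 1; Y → 0; S → Y X; S → T1 X0; X0 → T2 X1; X1 → T2 S; X → X T0; X → T1 Y; Y → T0 X2; X2 → T2 X; Y → T2 X3; X3 → T2 T1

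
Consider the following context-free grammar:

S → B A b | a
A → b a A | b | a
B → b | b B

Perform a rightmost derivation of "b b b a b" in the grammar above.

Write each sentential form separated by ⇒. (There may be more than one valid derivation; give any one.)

S ⇒ B A b ⇒ B a b ⇒ b B a b ⇒ b b B a b ⇒ b b b a b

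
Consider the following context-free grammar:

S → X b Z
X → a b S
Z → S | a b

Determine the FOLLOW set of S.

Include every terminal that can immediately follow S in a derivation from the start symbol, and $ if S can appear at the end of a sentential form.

We compute FOLLOW(S) using the standard algorithm.
FOLLOW(S) starts with {$}.
FIRST(S) = {a}
FIRST(X) = {a}
FIRST(Z) = {a}
FOLLOW(S) = {$, b}
FOLLOW(X) = {b}
FOLLOW(Z) = {$, b}
Therefore, FOLLOW(S) = {$, b}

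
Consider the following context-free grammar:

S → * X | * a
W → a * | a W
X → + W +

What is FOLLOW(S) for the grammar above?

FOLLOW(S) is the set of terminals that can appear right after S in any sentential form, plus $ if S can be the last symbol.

We compute FOLLOW(S) using the standard algorithm.
FOLLOW(S) starts with {$}.
FIRST(S) = {*}
FIRST(W) = {a}
FIRST(X) = {+}
FOLLOW(S) = {$}
FOLLOW(W) = {+}
FOLLOW(X) = {$}
Therefore, FOLLOW(S) = {$}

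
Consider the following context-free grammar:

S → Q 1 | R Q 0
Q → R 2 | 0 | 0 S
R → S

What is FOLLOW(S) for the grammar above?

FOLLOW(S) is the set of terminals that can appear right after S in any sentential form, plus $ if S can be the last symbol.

We compute FOLLOW(S) using the standard algorithm.
FOLLOW(S) starts with {$}.
FIRST(Q) = {0}
FIRST(R) = {0}
FIRST(S) = {0}
FOLLOW(Q) = {0, 1}
FOLLOW(R) = {0, 2}
FOLLOW(S) = {$, 0, 1, 2}
Therefore, FOLLOW(S) = {$, 0, 1, 2}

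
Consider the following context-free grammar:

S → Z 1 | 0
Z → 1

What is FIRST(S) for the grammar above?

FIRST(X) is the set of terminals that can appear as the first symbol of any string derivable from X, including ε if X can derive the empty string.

We compute FIRST(S) using the standard algorithm.
FIRST(S) = {0, 1}
FIRST(Z) = {1}
Therefore, FIRST(S) = {0, 1}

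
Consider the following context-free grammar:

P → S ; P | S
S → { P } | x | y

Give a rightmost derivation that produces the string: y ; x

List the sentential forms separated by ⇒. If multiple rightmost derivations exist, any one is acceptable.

P ⇒ S ; P ⇒ S ; S ⇒ S ; x ⇒ y ; x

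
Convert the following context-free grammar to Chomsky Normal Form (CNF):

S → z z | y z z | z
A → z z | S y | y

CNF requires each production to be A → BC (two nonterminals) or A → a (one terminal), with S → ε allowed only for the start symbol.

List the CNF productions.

TZ → z; TY → y; S → z; A → y; S → TZ TZ; S → TY X0; X0 → TZ TZ; A → TZ TZ; A → S TY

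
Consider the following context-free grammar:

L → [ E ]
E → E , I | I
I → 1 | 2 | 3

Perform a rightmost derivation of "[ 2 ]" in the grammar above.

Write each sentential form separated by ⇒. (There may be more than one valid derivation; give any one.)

L ⇒ [ E ] ⇒ [ I ] ⇒ [ 2 ]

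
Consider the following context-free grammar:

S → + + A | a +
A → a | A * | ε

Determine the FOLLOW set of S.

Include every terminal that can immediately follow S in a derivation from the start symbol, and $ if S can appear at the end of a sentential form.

We compute FOLLOW(S) using the standard algorithm.
FOLLOW(S) starts with {$}.
FIRST(A) = {*, a, ε}
FIRST(S) = {+, a}
FOLLOW(A) = {$, *}
FOLLOW(S) = {$}
Therefore, FOLLOW(S) = {$}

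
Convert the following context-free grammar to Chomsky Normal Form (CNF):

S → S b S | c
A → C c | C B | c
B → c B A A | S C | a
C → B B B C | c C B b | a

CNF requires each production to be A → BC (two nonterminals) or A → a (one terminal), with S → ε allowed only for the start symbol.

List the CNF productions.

TB → b; S → c; TC → c; A → c; B → a; C → a; S → S X0; X0 → TB S; A → C TC; A → C B; B → TC X1; X1 → B X2; X2 → A A; B → S C; C → B X3; X3 → B X4; X4 → B C; C → TC X5; X5 → C X6; X6 → B TB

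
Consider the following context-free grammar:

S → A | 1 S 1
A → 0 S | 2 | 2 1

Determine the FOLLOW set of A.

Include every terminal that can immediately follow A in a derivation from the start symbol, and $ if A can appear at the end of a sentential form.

We compute FOLLOW(A) using the standard algorithm.
FOLLOW(S) starts with {$}.
FIRST(A) = {0, 2}
FIRST(S) = {0, 1, 2}
FOLLOW(A) = {$, 1}
FOLLOW(S) = {$, 1}
Therefore, FOLLOW(A) = {$, 1}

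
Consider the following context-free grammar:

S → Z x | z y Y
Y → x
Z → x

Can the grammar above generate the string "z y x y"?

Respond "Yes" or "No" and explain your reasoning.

No - no valid derivation exists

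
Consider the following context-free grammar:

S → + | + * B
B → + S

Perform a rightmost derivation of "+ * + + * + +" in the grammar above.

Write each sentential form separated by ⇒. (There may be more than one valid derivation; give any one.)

S ⇒ + * B ⇒ + * + S ⇒ + * + + * B ⇒ + * + + * + S ⇒ + * + + * + +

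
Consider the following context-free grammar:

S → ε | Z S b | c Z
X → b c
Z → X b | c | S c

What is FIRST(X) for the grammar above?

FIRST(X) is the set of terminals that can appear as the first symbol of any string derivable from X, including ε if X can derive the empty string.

We compute FIRST(X) using the standard algorithm.
FIRST(S) = {b, c, ε}
FIRST(X) = {b}
FIRST(Z) = {b, c}
Therefore, FIRST(X) = {b}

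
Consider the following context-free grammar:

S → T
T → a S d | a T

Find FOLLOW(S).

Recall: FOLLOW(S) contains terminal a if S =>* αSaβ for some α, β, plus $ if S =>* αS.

We compute FOLLOW(S) using the standard algorithm.
FOLLOW(S) starts with {$}.
FIRST(S) = {a}
FIRST(T) = {a}
FOLLOW(S) = {$, d}
FOLLOW(T) = {$, d}
Therefore, FOLLOW(S) = {$, d}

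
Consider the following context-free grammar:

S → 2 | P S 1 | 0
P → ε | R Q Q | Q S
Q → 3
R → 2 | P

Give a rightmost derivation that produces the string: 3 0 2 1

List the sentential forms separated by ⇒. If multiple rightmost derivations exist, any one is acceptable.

S ⇒ P S 1 ⇒ P 2 1 ⇒ Q S 2 1 ⇒ Q 0 2 1 ⇒ 3 0 2 1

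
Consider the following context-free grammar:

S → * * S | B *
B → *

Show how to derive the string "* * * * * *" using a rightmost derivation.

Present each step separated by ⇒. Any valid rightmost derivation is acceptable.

S ⇒ * * S ⇒ * * * * S ⇒ * * * * B * ⇒ * * * * * *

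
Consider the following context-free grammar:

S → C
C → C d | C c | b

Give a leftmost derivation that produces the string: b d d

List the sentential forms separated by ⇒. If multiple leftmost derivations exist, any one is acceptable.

S ⇒ C ⇒ C d ⇒ C d d ⇒ b d d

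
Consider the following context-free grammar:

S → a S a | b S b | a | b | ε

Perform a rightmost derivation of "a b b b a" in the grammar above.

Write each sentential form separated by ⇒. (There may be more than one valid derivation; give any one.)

S ⇒ a S a ⇒ a b S b a ⇒ a b b b a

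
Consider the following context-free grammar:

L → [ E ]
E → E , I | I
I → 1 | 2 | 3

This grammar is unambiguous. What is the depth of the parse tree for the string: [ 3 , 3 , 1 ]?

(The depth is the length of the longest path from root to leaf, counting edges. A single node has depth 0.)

5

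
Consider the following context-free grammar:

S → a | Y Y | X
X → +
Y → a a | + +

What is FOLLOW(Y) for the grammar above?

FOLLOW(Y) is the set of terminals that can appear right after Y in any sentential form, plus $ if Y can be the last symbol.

We compute FOLLOW(Y) using the standard algorithm.
FOLLOW(S) starts with {$}.
FIRST(S) = {+, a}
FIRST(X) = {+}
FIRST(Y) = {+, a}
FOLLOW(S) = {$}
FOLLOW(X) = {$}
FOLLOW(Y) = {$, +, a}
Therefore, FOLLOW(Y) = {$, +, a}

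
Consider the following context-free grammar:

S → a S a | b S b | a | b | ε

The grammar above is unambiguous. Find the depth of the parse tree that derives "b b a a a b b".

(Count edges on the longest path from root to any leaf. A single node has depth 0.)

4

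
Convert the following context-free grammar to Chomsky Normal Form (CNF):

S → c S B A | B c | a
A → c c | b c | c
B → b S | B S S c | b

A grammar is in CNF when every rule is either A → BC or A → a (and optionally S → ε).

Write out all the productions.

TC → c; S → a; TB → b; A → c; B → b; S → TC X0; X0 → S X1; X1 → B A; S → B TC; A → TC TC; A → TB TC; B → TB S; B → B X2; X2 → S X3; X3 → S TC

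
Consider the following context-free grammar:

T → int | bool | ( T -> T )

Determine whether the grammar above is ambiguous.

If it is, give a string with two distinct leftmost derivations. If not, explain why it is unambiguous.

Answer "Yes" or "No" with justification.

No - the grammar is unambiguous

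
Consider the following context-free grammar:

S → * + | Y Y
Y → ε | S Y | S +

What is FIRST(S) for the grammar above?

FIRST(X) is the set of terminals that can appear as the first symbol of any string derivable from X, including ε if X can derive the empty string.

We compute FIRST(S) using the standard algorithm.
FIRST(S) = {*, +, ε}
FIRST(Y) = {*, +, ε}
Therefore, FIRST(S) = {*, +, ε}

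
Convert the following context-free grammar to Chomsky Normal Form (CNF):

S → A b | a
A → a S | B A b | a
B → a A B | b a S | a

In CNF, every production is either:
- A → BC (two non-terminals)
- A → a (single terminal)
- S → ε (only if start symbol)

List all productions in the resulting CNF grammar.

TB → b; S → a; TA → a; A → a; B → a; S → A TB; A → TA S; A → B X0; X0 → A TB; B → TA X1; X1 → A B; B → TB X2; X2 → TA S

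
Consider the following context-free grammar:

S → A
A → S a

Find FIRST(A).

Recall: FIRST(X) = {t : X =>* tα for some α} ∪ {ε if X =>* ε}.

We compute FIRST(A) using the standard algorithm.
FIRST(A) = {}
FIRST(S) = {}
Therefore, FIRST(A) = {}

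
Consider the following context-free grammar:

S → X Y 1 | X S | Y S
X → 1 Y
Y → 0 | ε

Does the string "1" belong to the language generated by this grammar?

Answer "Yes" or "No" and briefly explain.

No - no valid derivation exists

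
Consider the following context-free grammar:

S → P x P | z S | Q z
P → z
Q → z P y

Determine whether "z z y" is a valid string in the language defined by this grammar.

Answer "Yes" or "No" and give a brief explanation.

No - no valid derivation exists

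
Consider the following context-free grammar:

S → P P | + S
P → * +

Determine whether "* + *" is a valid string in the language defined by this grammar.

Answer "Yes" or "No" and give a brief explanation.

No - no valid derivation exists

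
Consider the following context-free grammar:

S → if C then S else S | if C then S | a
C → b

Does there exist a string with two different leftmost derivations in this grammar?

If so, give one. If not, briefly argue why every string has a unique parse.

Yes - the string 'if b then a else if b then if b then a else a' has two distinct leftmost derivations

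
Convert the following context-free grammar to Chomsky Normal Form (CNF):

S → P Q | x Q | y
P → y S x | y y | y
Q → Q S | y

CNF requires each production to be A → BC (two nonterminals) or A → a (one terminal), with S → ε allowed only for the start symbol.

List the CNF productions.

TX → x; S → y; TY → y; P → y; Q → y; S → P Q; S → TX Q; P → TY X0; X0 → S TX; P → TY TY; Q → Q S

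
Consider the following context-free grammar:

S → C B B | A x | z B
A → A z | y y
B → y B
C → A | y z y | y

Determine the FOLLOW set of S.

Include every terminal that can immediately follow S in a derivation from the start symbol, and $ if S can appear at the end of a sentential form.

We compute FOLLOW(S) using the standard algorithm.
FOLLOW(S) starts with {$}.
FIRST(A) = {y}
FIRST(B) = {y}
FIRST(C) = {y}
FIRST(S) = {y, z}
FOLLOW(A) = {x, y, z}
FOLLOW(B) = {$, y}
FOLLOW(C) = {y}
FOLLOW(S) = {$}
Therefore, FOLLOW(S) = {$}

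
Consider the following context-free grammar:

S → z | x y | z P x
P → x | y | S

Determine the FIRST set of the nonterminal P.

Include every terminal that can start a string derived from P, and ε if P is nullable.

We compute FIRST(P) using the standard algorithm.
FIRST(P) = {x, y, z}
FIRST(S) = {x, z}
Therefore, FIRST(P) = {x, y, z}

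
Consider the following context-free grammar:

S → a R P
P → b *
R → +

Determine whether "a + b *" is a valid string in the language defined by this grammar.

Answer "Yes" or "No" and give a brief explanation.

Yes - a valid derivation exists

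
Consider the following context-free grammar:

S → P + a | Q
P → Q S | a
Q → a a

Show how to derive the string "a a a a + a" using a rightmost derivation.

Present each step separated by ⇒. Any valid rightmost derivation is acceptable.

S ⇒ P + a ⇒ Q S + a ⇒ Q Q + a ⇒ Q a a + a ⇒ a a a a + a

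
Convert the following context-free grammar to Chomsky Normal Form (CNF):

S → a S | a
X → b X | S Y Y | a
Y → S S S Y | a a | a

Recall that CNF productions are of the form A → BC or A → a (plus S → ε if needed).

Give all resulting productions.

TA → a; S → a; TB → b; X → a; Y → a; S → TA S; X → TB X; X → S X0; X0 → Y Y; Y → S X1; X1 → S X2; X2 → S Y; Y → TA TA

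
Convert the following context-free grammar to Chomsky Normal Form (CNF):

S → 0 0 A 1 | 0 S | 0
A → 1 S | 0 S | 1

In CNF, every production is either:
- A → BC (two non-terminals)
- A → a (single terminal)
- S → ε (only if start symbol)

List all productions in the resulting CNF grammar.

T0 → 0; T1 → 1; S → 0; A → 1; S → T0 X0; X0 → T0 X1; X1 → A T1; S → T0 S; A → T1 S; A → T0 S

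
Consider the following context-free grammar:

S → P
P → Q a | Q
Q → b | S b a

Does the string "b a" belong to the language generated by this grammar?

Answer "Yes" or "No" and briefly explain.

Yes - a valid derivation exists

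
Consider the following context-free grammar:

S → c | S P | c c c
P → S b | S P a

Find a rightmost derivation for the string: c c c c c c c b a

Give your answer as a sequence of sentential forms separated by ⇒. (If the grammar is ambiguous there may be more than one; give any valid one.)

S ⇒ S P ⇒ S S P a ⇒ S S S b a ⇒ S S c b a ⇒ S c c c c b a ⇒ c c c c c c c b a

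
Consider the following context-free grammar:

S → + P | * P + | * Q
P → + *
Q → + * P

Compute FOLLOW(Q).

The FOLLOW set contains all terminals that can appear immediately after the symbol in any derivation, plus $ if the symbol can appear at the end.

We compute FOLLOW(Q) using the standard algorithm.
FOLLOW(S) starts with {$}.
FIRST(P) = {+}
FIRST(Q) = {+}
FIRST(S) = {*, +}
FOLLOW(P) = {$, +}
FOLLOW(Q) = {$}
FOLLOW(S) = {$}
Therefore, FOLLOW(Q) = {$}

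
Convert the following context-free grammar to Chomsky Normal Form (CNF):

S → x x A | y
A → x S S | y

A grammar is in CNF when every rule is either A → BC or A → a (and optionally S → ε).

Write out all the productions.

TX → x; S → y; A → y; S → TX X0; X0 → TX A; A → TX X1; X1 → S S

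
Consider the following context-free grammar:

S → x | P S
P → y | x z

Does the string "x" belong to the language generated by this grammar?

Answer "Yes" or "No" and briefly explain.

Yes - a valid derivation exists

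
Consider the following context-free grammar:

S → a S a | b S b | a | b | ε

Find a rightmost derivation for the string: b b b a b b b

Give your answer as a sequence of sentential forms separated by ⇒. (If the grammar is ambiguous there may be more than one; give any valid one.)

S ⇒ b S b ⇒ b b S b b ⇒ b b b S b b b ⇒ b b b a b b b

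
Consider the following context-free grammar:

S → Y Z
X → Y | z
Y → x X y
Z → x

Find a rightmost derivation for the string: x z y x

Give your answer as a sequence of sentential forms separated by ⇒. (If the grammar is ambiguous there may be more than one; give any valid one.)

S ⇒ Y Z ⇒ Y x ⇒ x X y x ⇒ x z y x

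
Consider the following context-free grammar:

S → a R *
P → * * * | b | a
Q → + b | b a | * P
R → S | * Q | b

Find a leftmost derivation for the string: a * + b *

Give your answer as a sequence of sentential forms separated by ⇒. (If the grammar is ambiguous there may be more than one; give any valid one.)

S ⇒ a R * ⇒ a * Q * ⇒ a * + b *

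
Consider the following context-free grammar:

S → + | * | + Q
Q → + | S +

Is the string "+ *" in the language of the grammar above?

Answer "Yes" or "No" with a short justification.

No - no valid derivation exists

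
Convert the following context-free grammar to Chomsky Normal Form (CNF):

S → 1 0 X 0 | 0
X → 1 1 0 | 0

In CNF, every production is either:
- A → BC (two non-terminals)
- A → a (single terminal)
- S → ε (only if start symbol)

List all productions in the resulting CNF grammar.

T1 → 1; T0 → 0; S → 0; X → 0; S → T1 X0; X0 → T0 X1; X1 → X T0; X → T1 X2; X2 → T1 T0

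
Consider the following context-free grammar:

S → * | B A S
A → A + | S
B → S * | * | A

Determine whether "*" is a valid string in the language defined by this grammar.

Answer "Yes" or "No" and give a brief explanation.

Yes - a valid derivation exists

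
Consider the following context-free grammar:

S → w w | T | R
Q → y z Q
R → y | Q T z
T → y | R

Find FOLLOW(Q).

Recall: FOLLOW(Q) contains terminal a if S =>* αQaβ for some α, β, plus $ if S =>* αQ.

We compute FOLLOW(Q) using the standard algorithm.
FOLLOW(S) starts with {$}.
FIRST(Q) = {y}
FIRST(R) = {y}
FIRST(S) = {w, y}
FIRST(T) = {y}
FOLLOW(Q) = {y}
FOLLOW(R) = {$, z}
FOLLOW(S) = {$}
FOLLOW(T) = {$, z}
Therefore, FOLLOW(Q) = {y}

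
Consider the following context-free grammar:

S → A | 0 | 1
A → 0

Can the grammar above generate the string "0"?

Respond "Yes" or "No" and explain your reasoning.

Yes - a valid derivation exists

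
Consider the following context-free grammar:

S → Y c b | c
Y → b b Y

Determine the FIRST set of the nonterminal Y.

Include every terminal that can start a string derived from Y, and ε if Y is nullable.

We compute FIRST(Y) using the standard algorithm.
FIRST(S) = {b, c}
FIRST(Y) = {b}
Therefore, FIRST(Y) = {b}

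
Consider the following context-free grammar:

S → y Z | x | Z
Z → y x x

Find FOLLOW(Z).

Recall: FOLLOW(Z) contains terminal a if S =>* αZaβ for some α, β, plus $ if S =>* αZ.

We compute FOLLOW(Z) using the standard algorithm.
FOLLOW(S) starts with {$}.
FIRST(S) = {x, y}
FIRST(Z) = {y}
FOLLOW(S) = {$}
FOLLOW(Z) = {$}
Therefore, FOLLOW(Z) = {$}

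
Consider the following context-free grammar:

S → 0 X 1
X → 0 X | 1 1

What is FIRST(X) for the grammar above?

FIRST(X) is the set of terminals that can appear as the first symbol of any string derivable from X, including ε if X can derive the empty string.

We compute FIRST(X) using the standard algorithm.
FIRST(S) = {0}
FIRST(X) = {0, 1}
Therefore, FIRST(X) = {0, 1}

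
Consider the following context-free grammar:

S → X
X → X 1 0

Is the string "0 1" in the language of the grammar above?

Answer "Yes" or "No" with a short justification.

No - no valid derivation exists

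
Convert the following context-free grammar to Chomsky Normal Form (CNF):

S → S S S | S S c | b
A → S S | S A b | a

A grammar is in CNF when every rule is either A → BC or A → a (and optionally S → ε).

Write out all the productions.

TC → c; S → b; TB → b; A → a; S → S X0; X0 → S S; S → S X1; X1 → S TC; A → S S; A → S X2; X2 → A TB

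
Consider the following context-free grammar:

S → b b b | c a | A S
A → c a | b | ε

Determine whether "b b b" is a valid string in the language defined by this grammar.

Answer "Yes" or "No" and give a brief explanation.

Yes - a valid derivation exists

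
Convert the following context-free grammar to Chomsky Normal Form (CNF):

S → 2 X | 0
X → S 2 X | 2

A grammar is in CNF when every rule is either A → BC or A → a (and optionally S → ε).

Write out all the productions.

T2 → 2; S → 0; X → 2; S → T2 X; X → S X0; X0 → T2 X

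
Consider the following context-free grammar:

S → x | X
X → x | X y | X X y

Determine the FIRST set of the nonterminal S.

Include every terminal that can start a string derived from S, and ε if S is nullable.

We compute FIRST(S) using the standard algorithm.
FIRST(S) = {x}
FIRST(X) = {x}
Therefore, FIRST(S) = {x}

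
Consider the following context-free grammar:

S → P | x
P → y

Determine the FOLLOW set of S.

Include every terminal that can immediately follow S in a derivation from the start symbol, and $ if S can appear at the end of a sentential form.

We compute FOLLOW(S) using the standard algorithm.
FOLLOW(S) starts with {$}.
FIRST(P) = {y}
FIRST(S) = {x, y}
FOLLOW(P) = {$}
FOLLOW(S) = {$}
Therefore, FOLLOW(S) = {$}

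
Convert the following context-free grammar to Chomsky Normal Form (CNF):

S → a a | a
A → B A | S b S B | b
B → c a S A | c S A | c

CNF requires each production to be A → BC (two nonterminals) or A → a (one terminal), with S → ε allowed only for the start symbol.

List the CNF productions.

TA → a; S → a; TB → b; A → b; TC → c; B → c; S → TA TA; A → B A; A → S X0; X0 → TB X1; X1 → S B; B → TC X2; X2 → TA X3; X3 → S A; B → TC X4; X4 → S A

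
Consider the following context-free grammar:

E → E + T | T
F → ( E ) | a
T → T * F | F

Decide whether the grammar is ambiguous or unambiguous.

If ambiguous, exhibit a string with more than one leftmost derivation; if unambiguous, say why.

Unambiguous - every string in the language has a unique leftmost derivation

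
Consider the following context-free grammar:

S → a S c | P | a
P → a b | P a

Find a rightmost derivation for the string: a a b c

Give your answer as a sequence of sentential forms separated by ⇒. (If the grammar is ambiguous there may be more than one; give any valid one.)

S ⇒ a S c ⇒ a P c ⇒ a a b c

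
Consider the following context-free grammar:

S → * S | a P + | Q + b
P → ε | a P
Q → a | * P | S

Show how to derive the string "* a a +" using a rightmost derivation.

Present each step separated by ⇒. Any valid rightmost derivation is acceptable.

S ⇒ * S ⇒ * a P + ⇒ * a a P + ⇒ * a a +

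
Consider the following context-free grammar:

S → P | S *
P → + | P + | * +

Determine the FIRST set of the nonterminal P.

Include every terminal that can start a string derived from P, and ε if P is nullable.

We compute FIRST(P) using the standard algorithm.
FIRST(P) = {*, +}
FIRST(S) = {*, +}
Therefore, FIRST(P) = {*, +}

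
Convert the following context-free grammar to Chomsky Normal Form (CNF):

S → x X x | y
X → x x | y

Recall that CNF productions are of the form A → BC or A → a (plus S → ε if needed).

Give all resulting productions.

TX → x; S → y; X → y; S → TX X0; X0 → X TX; X → TX TX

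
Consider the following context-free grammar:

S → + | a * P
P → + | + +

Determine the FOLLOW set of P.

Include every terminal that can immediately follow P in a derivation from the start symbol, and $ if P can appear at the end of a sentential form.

We compute FOLLOW(P) using the standard algorithm.
FOLLOW(S) starts with {$}.
FIRST(P) = {+}
FIRST(S) = {+, a}
FOLLOW(P) = {$}
FOLLOW(S) = {$}
Therefore, FOLLOW(P) = {$}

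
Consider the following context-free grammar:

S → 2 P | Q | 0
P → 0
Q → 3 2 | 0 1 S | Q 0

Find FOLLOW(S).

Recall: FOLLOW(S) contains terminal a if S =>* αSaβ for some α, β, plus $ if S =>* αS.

We compute FOLLOW(S) using the standard algorithm.
FOLLOW(S) starts with {$}.
FIRST(P) = {0}
FIRST(Q) = {0, 3}
FIRST(S) = {0, 2, 3}
FOLLOW(P) = {$, 0}
FOLLOW(Q) = {$, 0}
FOLLOW(S) = {$, 0}
Therefore, FOLLOW(S) = {$, 0}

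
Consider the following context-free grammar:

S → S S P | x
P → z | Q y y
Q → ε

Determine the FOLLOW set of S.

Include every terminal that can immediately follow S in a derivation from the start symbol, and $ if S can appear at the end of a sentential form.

We compute FOLLOW(S) using the standard algorithm.
FOLLOW(S) starts with {$}.
FIRST(P) = {y, z}
FIRST(Q) = {ε}
FIRST(S) = {x}
FOLLOW(P) = {$, x, y, z}
FOLLOW(Q) = {y}
FOLLOW(S) = {$, x, y, z}
Therefore, FOLLOW(S) = {$, x, y, z}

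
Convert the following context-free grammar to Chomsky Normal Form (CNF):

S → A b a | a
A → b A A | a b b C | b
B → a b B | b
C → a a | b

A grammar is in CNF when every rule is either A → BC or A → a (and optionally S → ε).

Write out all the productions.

TB → b; TA → a; S → a; A → b; B → b; C → b; S → A X0; X0 → TB TA; A → TB X1; X1 → A A; A → TA X2; X2 → TB X3; X3 → TB C; B → TA X4; X4 → TB B; C → TA TA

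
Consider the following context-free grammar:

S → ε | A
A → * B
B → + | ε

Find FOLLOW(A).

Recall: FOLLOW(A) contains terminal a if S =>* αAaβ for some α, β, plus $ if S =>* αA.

We compute FOLLOW(A) using the standard algorithm.
FOLLOW(S) starts with {$}.
FIRST(A) = {*}
FIRST(B) = {+, ε}
FIRST(S) = {*, ε}
FOLLOW(A) = {$}
FOLLOW(B) = {$}
FOLLOW(S) = {$}
Therefore, FOLLOW(A) = {$}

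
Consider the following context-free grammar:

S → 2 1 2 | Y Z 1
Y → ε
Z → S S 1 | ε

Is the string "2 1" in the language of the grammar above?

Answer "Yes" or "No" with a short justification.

No - no valid derivation exists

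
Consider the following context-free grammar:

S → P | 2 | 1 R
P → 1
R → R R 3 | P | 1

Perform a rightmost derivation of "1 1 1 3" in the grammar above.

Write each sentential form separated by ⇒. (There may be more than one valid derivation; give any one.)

S ⇒ 1 R ⇒ 1 R R 3 ⇒ 1 R 1 3 ⇒ 1 1 1 3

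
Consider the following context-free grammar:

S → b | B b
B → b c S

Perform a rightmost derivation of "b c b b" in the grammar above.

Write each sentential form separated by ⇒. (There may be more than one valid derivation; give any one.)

S ⇒ B b ⇒ b c S b ⇒ b c b b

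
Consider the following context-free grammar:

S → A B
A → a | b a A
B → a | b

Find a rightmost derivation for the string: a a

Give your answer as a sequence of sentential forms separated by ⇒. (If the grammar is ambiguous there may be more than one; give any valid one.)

S ⇒ A B ⇒ A a ⇒ a a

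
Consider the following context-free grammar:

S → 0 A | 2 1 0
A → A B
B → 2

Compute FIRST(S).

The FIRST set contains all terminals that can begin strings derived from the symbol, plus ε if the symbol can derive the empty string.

We compute FIRST(S) using the standard algorithm.
FIRST(A) = {}
FIRST(B) = {2}
FIRST(S) = {0, 2}
Therefore, FIRST(S) = {0, 2}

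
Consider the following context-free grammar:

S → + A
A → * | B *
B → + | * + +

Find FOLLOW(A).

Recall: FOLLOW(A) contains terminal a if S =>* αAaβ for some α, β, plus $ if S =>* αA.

We compute FOLLOW(A) using the standard algorithm.
FOLLOW(S) starts with {$}.
FIRST(A) = {*, +}
FIRST(B) = {*, +}
FIRST(S) = {+}
FOLLOW(A) = {$}
FOLLOW(B) = {*}
FOLLOW(S) = {$}
Therefore, FOLLOW(A) = {$}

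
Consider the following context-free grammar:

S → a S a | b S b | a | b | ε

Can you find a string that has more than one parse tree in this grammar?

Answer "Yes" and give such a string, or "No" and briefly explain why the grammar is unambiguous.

No - the grammar is unambiguous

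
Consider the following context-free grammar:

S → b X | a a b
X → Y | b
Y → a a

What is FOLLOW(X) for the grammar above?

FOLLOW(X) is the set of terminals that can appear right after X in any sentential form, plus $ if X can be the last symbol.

We compute FOLLOW(X) using the standard algorithm.
FOLLOW(S) starts with {$}.
FIRST(S) = {a, b}
FIRST(X) = {a, b}
FIRST(Y) = {a}
FOLLOW(S) = {$}
FOLLOW(X) = {$}
FOLLOW(Y) = {$}
Therefore, FOLLOW(X) = {$}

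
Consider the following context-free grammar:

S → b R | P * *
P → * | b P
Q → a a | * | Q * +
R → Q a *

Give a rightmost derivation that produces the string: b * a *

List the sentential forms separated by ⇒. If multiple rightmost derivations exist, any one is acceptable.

S ⇒ b R ⇒ b Q a * ⇒ b * a *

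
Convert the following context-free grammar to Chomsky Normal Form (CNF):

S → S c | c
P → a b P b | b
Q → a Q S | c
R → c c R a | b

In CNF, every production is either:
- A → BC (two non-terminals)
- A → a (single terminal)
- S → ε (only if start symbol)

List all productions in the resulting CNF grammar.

TC → c; S → c; TA → a; TB → b; P → b; Q → c; R → b; S → S TC; P → TA X0; X0 → TB X1; X1 → P TB; Q → TA X2; X2 → Q S; R → TC X3; X3 → TC X4; X4 → R TA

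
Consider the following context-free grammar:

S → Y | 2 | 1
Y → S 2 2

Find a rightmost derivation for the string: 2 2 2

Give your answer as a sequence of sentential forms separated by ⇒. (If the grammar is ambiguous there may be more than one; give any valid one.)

S ⇒ Y ⇒ S 2 2 ⇒ 2 2 2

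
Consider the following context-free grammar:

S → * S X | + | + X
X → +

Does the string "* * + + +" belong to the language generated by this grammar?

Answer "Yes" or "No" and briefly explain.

Yes - a valid derivation exists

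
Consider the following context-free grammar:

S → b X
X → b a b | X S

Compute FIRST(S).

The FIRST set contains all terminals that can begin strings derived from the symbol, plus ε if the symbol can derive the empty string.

We compute FIRST(S) using the standard algorithm.
FIRST(S) = {b}
FIRST(X) = {b}
Therefore, FIRST(S) = {b}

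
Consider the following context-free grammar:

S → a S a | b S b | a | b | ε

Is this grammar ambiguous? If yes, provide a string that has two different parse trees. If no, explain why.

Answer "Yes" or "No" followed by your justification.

No - the grammar is unambiguous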